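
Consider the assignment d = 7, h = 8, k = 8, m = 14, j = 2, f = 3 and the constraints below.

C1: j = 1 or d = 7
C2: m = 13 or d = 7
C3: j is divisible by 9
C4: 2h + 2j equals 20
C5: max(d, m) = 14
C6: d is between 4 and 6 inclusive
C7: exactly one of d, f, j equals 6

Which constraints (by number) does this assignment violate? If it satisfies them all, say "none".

C1: j = 2 ≠ 1, but d = 7 = 7 (second disjunct)  true
C2: m = 14 ≠ 13, but d = 7 = 7 (second disjunct)  true
C3: 2 = 9*0 + 2, so 9 does not divide 2  false
C4: 2h + 2j = 2(8) + 2(2) = 20  true
C5: max(7, 14) = 14  true
C6: d = 7 is outside [4, 6]  false
C7: d=7, f=3, j=2; 0 of them equal 6, not exactly one  false

No — constraints 3, 6, 7 are not satisfied.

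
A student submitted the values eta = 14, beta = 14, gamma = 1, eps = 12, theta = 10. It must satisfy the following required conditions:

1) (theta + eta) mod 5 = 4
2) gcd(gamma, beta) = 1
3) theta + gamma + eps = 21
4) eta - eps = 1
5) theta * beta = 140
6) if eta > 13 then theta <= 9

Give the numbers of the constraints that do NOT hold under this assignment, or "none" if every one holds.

Constraints 3, 4, 6 are violated.

1) theta + eta = 24; 24 mod 5 = 4  holds
2) gcd(1, 14) = 1  holds
3) theta + gamma + eps = 10 + 1 + 12 = 23, not 21  fails
4) eta - eps = 14 - 12 = 2, not 1  fails
5) theta * beta = 10 * 14 = 140  holds
6) eta = 14 > 13, so we need theta ≤ 9; but theta = 10 > 9  fails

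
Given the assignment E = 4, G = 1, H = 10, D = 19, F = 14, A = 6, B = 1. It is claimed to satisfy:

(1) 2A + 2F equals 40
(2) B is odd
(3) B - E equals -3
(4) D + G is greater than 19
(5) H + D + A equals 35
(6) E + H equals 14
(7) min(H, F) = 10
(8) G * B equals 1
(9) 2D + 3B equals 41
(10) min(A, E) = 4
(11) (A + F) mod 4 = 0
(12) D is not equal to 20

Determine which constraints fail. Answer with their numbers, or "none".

No violations.

(1) 2A + 2F = 2(6) + 2(14) = 40 — holds.
(2) B = 1 is odd — holds.
(3) B - E = 1 - 4 = -3 — holds.
(4) D + G = 19 + 1 = 20; 20 > 19 — holds.
(5) H + D + A = 10 + 19 + 6 = 35 — holds.
(6) E + H = 4 + 10 = 14 — holds.
(7) min(10, 14) = 10 — holds.
(8) G * B = 1 * 1 = 1 — holds.
(9) 2D + 3B = 2(19) + 3(1) = 41 — holds.
(10) min(6, 4) = 4 — holds.
(11) A + F = 20; 20 mod 4 = 0 — holds.
(12) D = 19, and 19 ≠ 20 — holds.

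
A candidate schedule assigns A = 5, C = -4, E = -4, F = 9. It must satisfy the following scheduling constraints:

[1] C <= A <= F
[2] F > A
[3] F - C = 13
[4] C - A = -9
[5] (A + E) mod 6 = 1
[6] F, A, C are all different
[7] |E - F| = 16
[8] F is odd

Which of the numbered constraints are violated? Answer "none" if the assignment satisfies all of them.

[1] values -4 <= 5 <= 9 — holds.
[2] F = 9, A = 5; 9 > 5 — holds.
[3] F - C = 9 - (-4) = 13 — holds.
[4] C - A = -4 - 5 = -9 — holds.
[5] A + E = 1; 1 mod 6 = 1 — holds.
[6] values 9, 5, -4 are pairwise distinct — holds.
[7] |-4 - 9| = 13, not 16 — fails.
[8] F = 9 is odd — holds.

No — constraint 7 is not satisfied.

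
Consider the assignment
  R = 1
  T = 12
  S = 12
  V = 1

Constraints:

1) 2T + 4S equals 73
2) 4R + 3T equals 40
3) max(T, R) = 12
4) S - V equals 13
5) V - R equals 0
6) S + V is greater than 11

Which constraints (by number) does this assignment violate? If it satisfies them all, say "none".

1) 2T + 4S = 2(12) + 4(12) = 72, not 73 — fails.
2) 4R + 3T = 4(1) + 3(12) = 40 — holds.
3) max(12, 1) = 12 — holds.
4) S - V = 12 - 1 = 11, not 13 — fails.
5) V - R = 1 - 1 = 0 — holds.
6) S + V = 12 + 1 = 13; 13 > 11 — holds.

Violated: 1 and 4.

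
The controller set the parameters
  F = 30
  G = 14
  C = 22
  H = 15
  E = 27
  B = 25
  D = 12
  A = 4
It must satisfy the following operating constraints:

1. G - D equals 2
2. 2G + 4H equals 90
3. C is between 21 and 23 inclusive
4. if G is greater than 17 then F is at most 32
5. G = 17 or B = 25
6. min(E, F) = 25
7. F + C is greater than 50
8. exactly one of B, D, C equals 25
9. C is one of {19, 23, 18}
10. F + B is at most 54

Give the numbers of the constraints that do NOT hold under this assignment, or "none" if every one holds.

1. G - D = 14 - 12 = 2 — holds.
2. 2G + 4H = 2(14) + 4(15) = 88, not 90 — fails.
3. C = 22 lies in [21, 23] — holds.
4. G = 14, not > 17; antecedent false, conditional vacuously true — holds.
5. G = 14 ≠ 17, but B = 25 = 25 (second disjunct) — holds.
6. min(27, 30) = 27, not 25 — fails.
7. F + C = 30 + 22 = 52; 52 > 50 — holds.
8. B=25, D=12, C=22; 1 of them equals 25 — holds.
9. C = 22 is not in {19, 23, 18} — fails.
10. F + B = 30 + 25 = 55; 55 > 54, bound 54 not met — fails.

Constraints 2, 6, 9, and 10 do not hold.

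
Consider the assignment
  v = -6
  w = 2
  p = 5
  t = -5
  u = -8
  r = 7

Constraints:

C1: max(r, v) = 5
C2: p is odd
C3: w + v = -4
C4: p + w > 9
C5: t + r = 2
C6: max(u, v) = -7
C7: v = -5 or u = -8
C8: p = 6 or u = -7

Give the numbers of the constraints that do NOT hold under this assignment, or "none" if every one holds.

C1: max(7, -6) = 7, not 5  no
C2: p = 5 is odd  yes
C3: w + v = 2 + (-6) = -4  yes
C4: p + w = 5 + 2 = 7; 7 ≤ 9, bound 9 not met  no
C5: t + r = -5 + 7 = 2  yes
C6: max(-8, -6) = -6, not -7  no
C7: v = -6 ≠ -5, but u = -8 = -8 (second disjunct)  yes
C8: p = 5 ≠ 6 and u = -8 ≠ -7; both disjuncts false  no

Constraints 1, 4, 6, and 8 are violated.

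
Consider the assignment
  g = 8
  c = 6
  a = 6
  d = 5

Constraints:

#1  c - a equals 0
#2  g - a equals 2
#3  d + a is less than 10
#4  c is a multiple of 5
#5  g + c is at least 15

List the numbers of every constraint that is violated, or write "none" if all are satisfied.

#1 c - a = 6 - 6 = 0 — OK.
#2 g - a = 8 - 6 = 2 — OK.
#3 d + a = 5 + 6 = 11; 11 ≥ 10, bound 10 not met — violated.
#4 6 = 5*1 + 1, so 5 does not divide 6 — violated.
#5 g + c = 8 + 6 = 14; 14 < 15, bound 15 not met — violated.

The assignment fails constraints 3, 4, and 5.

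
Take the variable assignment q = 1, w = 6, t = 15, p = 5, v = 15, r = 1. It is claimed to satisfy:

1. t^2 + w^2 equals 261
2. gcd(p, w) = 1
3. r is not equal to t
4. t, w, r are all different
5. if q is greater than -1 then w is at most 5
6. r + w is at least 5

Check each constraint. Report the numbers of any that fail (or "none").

1. t^2 + w^2 = 15^2 + 6^2 = 225 + 36 = 261 — holds.
2. gcd(5, 6) = 1 — holds.
3. r = 1, t = 15; distinct — holds.
4. values 15, 6, 1 are pairwise distinct — holds.
5. q = 1 > -1, so we need w ≤ 5; but w = 6 > 5 — fails.
6. r + w = 1 + 6 = 7; 7 ≥ 5 — holds.

The assignment fails constraint 5.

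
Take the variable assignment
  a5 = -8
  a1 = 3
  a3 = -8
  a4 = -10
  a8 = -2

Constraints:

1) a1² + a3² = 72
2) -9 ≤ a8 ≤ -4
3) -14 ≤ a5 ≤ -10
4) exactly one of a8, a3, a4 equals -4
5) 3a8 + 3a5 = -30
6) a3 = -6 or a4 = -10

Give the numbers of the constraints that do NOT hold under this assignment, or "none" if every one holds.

The assignment fails constraints 1, 2, 3, and 4.

1) a1² + a3² = 3² + (-8)² = 9 + 64 = 73, not 72 — violated.
2) a8 = -2 is outside [-9, -4] — violated.
3) a5 = -8 is outside [-14, -10] — violated.
4) a8=-2, a3=-8, a4=-10; 0 of them equal -4, not exactly one — violated.
5) 3a8 + 3a5 = 3(-2) + 3(-8) = -30 — OK.
6) a3 = -8 ≠ -6, but a4 = -10 = -10 (second disjunct) — OK.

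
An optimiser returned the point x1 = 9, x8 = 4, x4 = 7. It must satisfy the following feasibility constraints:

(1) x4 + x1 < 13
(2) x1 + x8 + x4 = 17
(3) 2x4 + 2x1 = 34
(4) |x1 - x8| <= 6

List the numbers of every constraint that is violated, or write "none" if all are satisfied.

No — constraints 1, 2, and 3 are not satisfied.

(1) x4 + x1 = 7 + 9 = 16; 16 ≥ 13, bound 13 not met  false
(2) x1 + x8 + x4 = 9 + 4 + 7 = 20, not 17  false
(3) 2x4 + 2x1 = 2(7) + 2(9) = 32, not 34  false
(4) |9 - 4| = 5; 5 ≤ 6  true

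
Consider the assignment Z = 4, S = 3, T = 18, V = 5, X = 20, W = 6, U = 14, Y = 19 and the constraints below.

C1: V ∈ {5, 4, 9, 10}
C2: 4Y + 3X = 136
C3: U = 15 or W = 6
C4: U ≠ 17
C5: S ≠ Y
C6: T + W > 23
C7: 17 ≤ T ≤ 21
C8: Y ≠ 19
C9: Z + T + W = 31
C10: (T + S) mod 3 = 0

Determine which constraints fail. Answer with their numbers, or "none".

C1: V = 5 is in {5, 4, 9, 10} — satisfied.
C2: 4Y + 3X = 4(19) + 3(20) = 136 — satisfied.
C3: U = 14 ≠ 15, but W = 6 = 6 (second disjunct) — satisfied.
C4: U = 14, and 14 ≠ 17 — satisfied.
C5: S = 3, Y = 19; distinct — satisfied.
C6: T + W = 18 + 6 = 24; 24 > 23 — satisfied.
C7: T = 18 lies in [17, 21] — satisfied.
C8: Y = 19, but 19 is required to differ — violated.
C9: Z + T + W = 4 + 18 + 6 = 28, not 31 — violated.
C10: T + S = 21; 21 mod 3 = 0 — satisfied.

Constraints 8 and 9 are violated.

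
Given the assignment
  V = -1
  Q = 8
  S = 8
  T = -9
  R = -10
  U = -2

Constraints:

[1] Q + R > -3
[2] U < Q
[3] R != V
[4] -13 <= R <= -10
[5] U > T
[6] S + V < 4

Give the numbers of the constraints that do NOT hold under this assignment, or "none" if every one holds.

No — constraint 6 is not satisfied.

[1] Q + R = 8 + (-10) = -2; -2 > -3 — holds.
[2] U = -2, Q = 8; -2 < 8 — holds.
[3] R = -10, V = -1; distinct — holds.
[4] R = -10 lies in [-13, -10] — holds.
[5] U = -2, T = -9; -2 > -9 — holds.
[6] S + V = 8 + (-1) = 7; 7 ≥ 4, bound 4 not met — fails.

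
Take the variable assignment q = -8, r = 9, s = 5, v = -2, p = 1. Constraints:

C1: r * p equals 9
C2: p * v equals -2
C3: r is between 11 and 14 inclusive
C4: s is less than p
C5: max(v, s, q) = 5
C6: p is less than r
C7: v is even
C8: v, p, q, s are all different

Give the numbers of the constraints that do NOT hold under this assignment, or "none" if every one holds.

C1: r * p = 9 * 1 = 9  holds
C2: p * v = 1 * (-2) = -2  holds
C3: r = 9 is outside [11, 14]  fails
C4: s = 5, p = 1; 5 ≥ 1 (want <)  fails
C5: max(-2, 5, -8) = 5  holds
C6: p = 1, r = 9; 1 < 9  holds
C7: v = -2 is even  holds
C8: values -2, 1, -8, 5 are pairwise distinct  holds

Constraints 3 and 4 are violated.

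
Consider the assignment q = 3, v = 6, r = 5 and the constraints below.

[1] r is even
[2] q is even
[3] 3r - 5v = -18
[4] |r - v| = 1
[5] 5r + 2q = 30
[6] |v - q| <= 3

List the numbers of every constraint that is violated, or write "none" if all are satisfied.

[1] r = 5 is odd  fails
[2] q = 3 is odd  fails
[3] 3r - 5v = 3(5) - 5(6) = -15, not -18  fails
[4] |5 - 6| = 1  holds
[5] 5r + 2q = 5(5) + 2(3) = 31, not 30  fails
[6] |6 - 3| = 3; 3 ≤ 3  holds

No — constraints 1, 2, 3, and 5 are not satisfied.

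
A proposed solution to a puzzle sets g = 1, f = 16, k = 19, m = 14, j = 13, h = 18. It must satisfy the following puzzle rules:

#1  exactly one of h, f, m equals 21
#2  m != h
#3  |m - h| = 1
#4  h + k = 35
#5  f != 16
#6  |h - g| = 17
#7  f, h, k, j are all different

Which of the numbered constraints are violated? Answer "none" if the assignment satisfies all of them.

Constraints 1, 3, 4, 5 are violated.

#1 h=18, f=16, m=14; 0 of them equal 21, not exactly one  false
#2 m = 14, h = 18; distinct  true
#3 |14 - 18| = 4, not 1  false
#4 h + k = 18 + 19 = 37, not 35  false
#5 f = 16, but 16 is required to differ  false
#6 |18 - 1| = 17  true
#7 values 16, 18, 19, 13 are pairwise distinct  true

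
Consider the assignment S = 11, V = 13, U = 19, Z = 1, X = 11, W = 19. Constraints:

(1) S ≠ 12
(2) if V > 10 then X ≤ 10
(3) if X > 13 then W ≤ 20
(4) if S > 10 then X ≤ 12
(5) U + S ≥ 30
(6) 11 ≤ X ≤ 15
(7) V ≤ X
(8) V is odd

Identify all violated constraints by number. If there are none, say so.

No — constraints 2, 7 are not satisfied.

(1) S = 11, and 11 ≠ 12  yes
(2) V = 13 > 10, so we need X ≤ 10; but X = 11 > 10  no
(3) X = 11, not > 13; antecedent false, conditional vacuously true  yes
(4) S = 11 > 10, so we need X ≤ 12; X = 11 ≤ 12  yes
(5) U + S = 19 + 11 = 30; 30 ≥ 30  yes
(6) X = 11 lies in [11, 15]  yes
(7) V = 13, X = 11; 13 > 11 (want ≤)  no
(8) V = 13 is odd  yes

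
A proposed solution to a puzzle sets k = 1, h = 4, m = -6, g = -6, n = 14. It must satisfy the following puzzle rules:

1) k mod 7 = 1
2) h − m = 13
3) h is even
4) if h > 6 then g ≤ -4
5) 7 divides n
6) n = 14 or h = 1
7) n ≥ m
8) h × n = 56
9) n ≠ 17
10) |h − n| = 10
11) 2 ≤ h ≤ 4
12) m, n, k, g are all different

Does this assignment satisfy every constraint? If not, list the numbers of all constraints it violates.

1) 1 mod 7 = 1  ✓
2) h − m = 4 − (-6) = 10, not 13  ✗
3) h = 4 is even  ✓
4) h = 4, not > 6; antecedent false, conditional vacuously true  ✓
5) 14 / 7 = 2, so 7 divides 14  ✓
6) n = 14 = 14 (first disjunct)  ✓
7) n = 14, m = -6; 14 ≥ -6  ✓
8) h × n = 4 × 14 = 56  ✓
9) n = 14, and 14 ≠ 17  ✓
10) |4 − 14| = 10  ✓
11) h = 4 lies in [2, 4]  ✓
12) m = g = -6, not all different  ✗

The assignment fails constraints 2 and 12.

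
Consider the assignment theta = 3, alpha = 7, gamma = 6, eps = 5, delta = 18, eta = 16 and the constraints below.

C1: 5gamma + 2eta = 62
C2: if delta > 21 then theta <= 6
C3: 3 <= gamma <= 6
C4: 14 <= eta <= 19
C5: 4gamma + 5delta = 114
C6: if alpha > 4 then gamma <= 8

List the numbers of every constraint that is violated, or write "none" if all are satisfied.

All constraints are satisfied.

C1: 5gamma + 2eta = 5(6) + 2(16) = 62  OK
C2: delta = 18, not > 21; antecedent false, conditional vacuously true  OK
C3: gamma = 6 lies in [3, 6]  OK
C4: eta = 16 lies in [14, 19]  OK
C5: 4gamma + 5delta = 4(6) + 5(18) = 114  OK
C6: alpha = 7 > 4, so we need gamma ≤ 8; gamma = 6 ≤ 8  OK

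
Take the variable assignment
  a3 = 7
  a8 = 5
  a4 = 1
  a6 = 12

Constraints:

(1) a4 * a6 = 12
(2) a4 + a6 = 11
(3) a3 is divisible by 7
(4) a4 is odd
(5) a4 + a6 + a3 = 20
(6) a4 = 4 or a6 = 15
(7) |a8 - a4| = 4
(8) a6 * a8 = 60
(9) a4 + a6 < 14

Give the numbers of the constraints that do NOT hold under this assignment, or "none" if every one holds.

(1) a4 * a6 = 1 * 12 = 12  holds
(2) a4 + a6 = 1 + 12 = 13, not 11  fails
(3) 7 / 7 = 1, so 7 divides 7  holds
(4) a4 = 1 is odd  holds
(5) a4 + a6 + a3 = 1 + 12 + 7 = 20  holds
(6) a4 = 1 ≠ 4 and a6 = 12 ≠ 15; both disjuncts false  fails
(7) |5 - 1| = 4  holds
(8) a6 * a8 = 12 * 5 = 60  holds
(9) a4 + a6 = 1 + 12 = 13; 13 < 14  holds

Constraints 2, 6 do not hold.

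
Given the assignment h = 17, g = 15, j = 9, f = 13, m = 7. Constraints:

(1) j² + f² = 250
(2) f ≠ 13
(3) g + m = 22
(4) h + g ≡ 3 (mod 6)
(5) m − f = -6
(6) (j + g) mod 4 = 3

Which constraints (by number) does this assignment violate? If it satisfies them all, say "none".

The assignment fails constraints 2, 4, and 6.

(1) j² + f² = 9² + 13² = 81 + 169 = 250  holds
(2) f = 13, but 13 is required to differ  fails
(3) g + m = 15 + 7 = 22  holds
(4) h + g = 32; 32 mod 6 = 2, not 3  fails
(5) m − f = 7 − 13 = -6  holds
(6) j + g = 24; 24 mod 4 = 0, not 3  fails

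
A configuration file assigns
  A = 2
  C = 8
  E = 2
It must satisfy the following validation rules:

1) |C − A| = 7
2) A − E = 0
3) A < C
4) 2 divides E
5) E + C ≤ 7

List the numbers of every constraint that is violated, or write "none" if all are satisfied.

The assignment fails constraints 1 and 5.

1) |8 − 2| = 6, not 7 — violated.
2) A − E = 2 − 2 = 0 — satisfied.
3) A = 2, C = 8; 2 < 8 — satisfied.
4) 2 / 2 = 1, so 2 divides 2 — satisfied.
5) E + C = 2 + 8 = 10; 10 > 7, bound 7 not met — violated.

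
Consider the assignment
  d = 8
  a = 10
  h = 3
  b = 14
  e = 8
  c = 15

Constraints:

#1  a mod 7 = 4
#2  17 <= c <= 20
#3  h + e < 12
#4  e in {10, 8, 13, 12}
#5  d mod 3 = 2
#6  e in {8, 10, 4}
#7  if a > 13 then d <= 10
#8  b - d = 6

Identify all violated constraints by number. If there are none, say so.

The assignment fails constraints 1 and 2.

#1 10 mod 7 = 3, not 4 — does not hold.
#2 c = 15 is outside [17, 20] — does not hold.
#3 h + e = 3 + 8 = 11; 11 < 12 — holds.
#4 e = 8 is in {10, 8, 13, 12} — holds.
#5 8 mod 3 = 2 — holds.
#6 e = 8 is in {8, 10, 4} — holds.
#7 a = 10, not > 13; antecedent false, conditional vacuously true — holds.
#8 b - d = 14 - 8 = 6 — holds.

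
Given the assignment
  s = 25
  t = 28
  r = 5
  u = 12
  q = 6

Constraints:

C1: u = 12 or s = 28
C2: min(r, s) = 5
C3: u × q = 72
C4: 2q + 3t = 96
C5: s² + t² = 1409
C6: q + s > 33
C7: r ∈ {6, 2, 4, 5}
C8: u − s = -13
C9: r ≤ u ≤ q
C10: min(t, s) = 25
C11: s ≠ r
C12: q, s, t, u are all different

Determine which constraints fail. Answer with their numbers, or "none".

The assignment fails constraints 6 and 9.

C1: u = 12 = 12 (first disjunct) — holds.
C2: min(5, 25) = 5 — holds.
C3: u × q = 12 × 6 = 72 — holds.
C4: 2q + 3t = 2(6) + 3(28) = 96 — holds.
C5: s² + t² = 25² + 28² = 625 + 784 = 1409 — holds.
C6: q + s = 6 + 25 = 31; 31 ≤ 33, bound 33 not met — does not hold.
C7: r = 5 is in {6, 2, 4, 5} — holds.
C8: u − s = 12 − 25 = -13 — holds.
C9: values 5, 12, 6; u = 12 is not ≤ q = 6 — does not hold.
C10: min(28, 25) = 25 — holds.
C11: s = 25, r = 5; distinct — holds.
C12: values 6, 25, 28, 12 are pairwise distinct — holds.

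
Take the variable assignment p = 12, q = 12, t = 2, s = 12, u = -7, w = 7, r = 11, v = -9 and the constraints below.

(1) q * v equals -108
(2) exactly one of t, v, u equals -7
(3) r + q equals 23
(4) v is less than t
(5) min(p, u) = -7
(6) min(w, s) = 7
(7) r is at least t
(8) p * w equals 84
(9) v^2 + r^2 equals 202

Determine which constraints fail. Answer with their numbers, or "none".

The assignment satisfies every constraint.

(1) q * v = 12 * (-9) = -108  true
(2) t=2, v=-9, u=-7; 1 of them equals -7  true
(3) r + q = 11 + 12 = 23  true
(4) v = -9, t = 2; -9 < 2  true
(5) min(12, -7) = -7  true
(6) min(7, 12) = 7  true
(7) r = 11, t = 2; 11 ≥ 2  true
(8) p * w = 12 * 7 = 84  true
(9) v^2 + r^2 = (-9)^2 + 11^2 = 81 + 121 = 202  true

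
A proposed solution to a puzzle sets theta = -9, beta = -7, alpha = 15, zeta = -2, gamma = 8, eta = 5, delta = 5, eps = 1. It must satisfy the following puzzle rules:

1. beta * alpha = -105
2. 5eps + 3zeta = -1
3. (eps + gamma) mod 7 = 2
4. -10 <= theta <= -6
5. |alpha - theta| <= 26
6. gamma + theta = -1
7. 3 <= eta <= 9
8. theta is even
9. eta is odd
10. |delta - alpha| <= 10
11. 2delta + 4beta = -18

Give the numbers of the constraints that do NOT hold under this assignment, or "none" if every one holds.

Violated: 8.

1. beta * alpha = -7 * 15 = -105 — holds.
2. 5eps + 3zeta = 5(1) + 3(-2) = -1 — holds.
3. eps + gamma = 9; 9 mod 7 = 2 — holds.
4. theta = -9 lies in [-10, -6] — holds.
5. |15 - (-9)| = 24; 24 ≤ 26 — holds.
6. gamma + theta = 8 + (-9) = -1 — holds.
7. eta = 5 lies in [3, 9] — holds.
8. theta = -9 is odd — fails.
9. eta = 5 is odd — holds.
10. |5 - 15| = 10; 10 ≤ 10 — holds.
11. 2delta + 4beta = 2(5) + 4(-7) = -18 — holds.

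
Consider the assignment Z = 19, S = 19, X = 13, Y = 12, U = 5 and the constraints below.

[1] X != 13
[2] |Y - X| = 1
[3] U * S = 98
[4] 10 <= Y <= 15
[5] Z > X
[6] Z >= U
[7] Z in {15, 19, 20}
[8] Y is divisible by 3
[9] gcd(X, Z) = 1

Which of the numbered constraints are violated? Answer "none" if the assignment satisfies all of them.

Constraints 1 and 3 do not hold.

[1] X = 13, but 13 is required to differ — does not hold.
[2] |12 - 13| = 1 — holds.
[3] U * S = 5 * 19 = 95, not 98 — does not hold.
[4] Y = 12 lies in [10, 15] — holds.
[5] Z = 19, X = 13; 19 > 13 — holds.
[6] Z = 19, U = 5; 19 ≥ 5 — holds.
[7] Z = 19 is in {15, 19, 20} — holds.
[8] 12 / 3 = 4, so 3 divides 12 — holds.
[9] gcd(13, 19) = 1 — holds.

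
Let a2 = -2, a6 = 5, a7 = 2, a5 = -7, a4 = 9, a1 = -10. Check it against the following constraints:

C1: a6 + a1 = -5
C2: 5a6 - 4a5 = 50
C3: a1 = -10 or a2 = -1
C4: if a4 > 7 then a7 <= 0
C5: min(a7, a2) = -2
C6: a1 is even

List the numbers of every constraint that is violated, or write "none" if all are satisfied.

Constraints 2 and 4 are violated.

C1: a6 + a1 = 5 + (-10) = -5 — holds.
C2: 5a6 - 4a5 = 5(5) - 4(-7) = 53, not 50 — fails.
C3: a1 = -10 = -10 (first disjunct) — holds.
C4: a4 = 9 > 7, so we need a7 ≤ 0; but a7 = 2 > 0 — fails.
C5: min(2, -2) = -2 — holds.
C6: a1 = -10 is even — holds.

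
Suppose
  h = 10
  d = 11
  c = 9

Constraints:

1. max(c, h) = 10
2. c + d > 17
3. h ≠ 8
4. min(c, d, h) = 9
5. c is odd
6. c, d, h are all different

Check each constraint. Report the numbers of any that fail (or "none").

1. max(9, 10) = 10  yes
2. c + d = 9 + 11 = 20; 20 > 17  yes
3. h = 10, and 10 ≠ 8  yes
4. min(9, 11, 10) = 9  yes
5. c = 9 is odd  yes
6. values 9, 11, 10 are pairwise distinct  yes

All constraints are satisfied.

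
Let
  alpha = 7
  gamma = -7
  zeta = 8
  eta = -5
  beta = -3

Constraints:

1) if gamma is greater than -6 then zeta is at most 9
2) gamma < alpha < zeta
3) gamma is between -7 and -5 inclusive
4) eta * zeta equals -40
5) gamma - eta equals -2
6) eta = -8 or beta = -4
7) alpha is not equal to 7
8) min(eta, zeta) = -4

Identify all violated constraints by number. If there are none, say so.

Violated: 6, 7, and 8.

1) gamma = -7, not > -6; antecedent false, conditional vacuously true  OK
2) values -7 < 7 < 8  OK
3) gamma = -7 lies in [-7, -5]  OK
4) eta * zeta = -5 * 8 = -40  OK
5) gamma - eta = -7 - (-5) = -2  OK
6) eta = -5 ≠ -8 and beta = -3 ≠ -4; both disjuncts false  FAIL
7) alpha = 7, but 7 is required to differ  FAIL
8) min(-5, 8) = -5, not -4  FAIL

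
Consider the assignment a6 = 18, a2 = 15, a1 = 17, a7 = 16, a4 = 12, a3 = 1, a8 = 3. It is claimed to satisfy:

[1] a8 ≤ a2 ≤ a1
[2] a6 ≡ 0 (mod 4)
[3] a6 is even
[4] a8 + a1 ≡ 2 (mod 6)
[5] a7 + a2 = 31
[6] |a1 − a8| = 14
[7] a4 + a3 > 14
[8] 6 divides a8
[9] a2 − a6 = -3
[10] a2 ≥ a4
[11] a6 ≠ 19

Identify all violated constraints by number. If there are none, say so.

[1] values 3 ≤ 15 ≤ 17 — holds.
[2] 18 mod 4 = 2, not 0 — does not hold.
[3] a6 = 18 is even — holds.
[4] a8 + a1 = 20; 20 mod 6 = 2 — holds.
[5] a7 + a2 = 16 + 15 = 31 — holds.
[6] |17 − 3| = 14 — holds.
[7] a4 + a3 = 12 + 1 = 13; 13 ≤ 14, bound 14 not met — does not hold.
[8] 3 = 6×0 + 3, so 6 does not divide 3 — does not hold.
[9] a2 − a6 = 15 − 18 = -3 — holds.
[10] a2 = 15, a4 = 12; 15 ≥ 12 — holds.
[11] a6 = 18, and 18 ≠ 19 — holds.

Violated: 2, 7, and 8.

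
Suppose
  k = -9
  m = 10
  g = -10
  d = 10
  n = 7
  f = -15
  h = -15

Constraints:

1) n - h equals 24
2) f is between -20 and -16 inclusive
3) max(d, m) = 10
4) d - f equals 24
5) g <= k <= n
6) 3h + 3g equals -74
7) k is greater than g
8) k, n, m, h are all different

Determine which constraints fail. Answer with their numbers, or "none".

No — constraints 1, 2, 4, 6 are not satisfied.

1) n - h = 7 - (-15) = 22, not 24 — does not hold.
2) f = -15 is outside [-20, -16] — does not hold.
3) max(10, 10) = 10 — holds.
4) d - f = 10 - (-15) = 25, not 24 — does not hold.
5) values -10 <= -9 <= 7 — holds.
6) 3h + 3g = 3(-15) + 3(-10) = -75, not -74 — does not hold.
7) k = -9, g = -10; -9 > -10 — holds.
8) values -9, 7, 10, -15 are pairwise distinct — holds.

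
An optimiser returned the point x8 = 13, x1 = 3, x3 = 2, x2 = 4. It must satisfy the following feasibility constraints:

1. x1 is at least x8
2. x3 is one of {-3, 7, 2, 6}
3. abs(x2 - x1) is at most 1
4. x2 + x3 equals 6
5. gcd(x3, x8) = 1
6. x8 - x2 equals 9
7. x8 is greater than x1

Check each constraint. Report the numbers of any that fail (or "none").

1. x1 = 3, x8 = 13; 3 < 13 (want ≥)  FAIL
2. x3 = 2 is in {-3, 7, 2, 6}  OK
3. abs(4 - 3) = 1; 1 ≤ 1  OK
4. x2 + x3 = 4 + 2 = 6  OK
5. gcd(2, 13) = 1  OK
6. x8 - x2 = 13 - 4 = 9  OK
7. x8 = 13, x1 = 3; 13 > 3  OK

Constraint 1 is violated.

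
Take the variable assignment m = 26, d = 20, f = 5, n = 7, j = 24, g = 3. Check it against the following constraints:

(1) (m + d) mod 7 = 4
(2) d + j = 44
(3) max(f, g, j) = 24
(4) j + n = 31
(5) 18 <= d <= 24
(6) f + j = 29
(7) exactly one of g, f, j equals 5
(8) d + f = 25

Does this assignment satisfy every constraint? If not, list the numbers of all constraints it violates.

No violations.

(1) m + d = 46; 46 mod 7 = 4  ✔
(2) d + j = 20 + 24 = 44  ✔
(3) max(5, 3, 24) = 24  ✔
(4) j + n = 24 + 7 = 31  ✔
(5) d = 20 lies in [18, 24]  ✔
(6) f + j = 5 + 24 = 29  ✔
(7) g=3, f=5, j=24; 1 of them equals 5  ✔
(8) d + f = 20 + 5 = 25  ✔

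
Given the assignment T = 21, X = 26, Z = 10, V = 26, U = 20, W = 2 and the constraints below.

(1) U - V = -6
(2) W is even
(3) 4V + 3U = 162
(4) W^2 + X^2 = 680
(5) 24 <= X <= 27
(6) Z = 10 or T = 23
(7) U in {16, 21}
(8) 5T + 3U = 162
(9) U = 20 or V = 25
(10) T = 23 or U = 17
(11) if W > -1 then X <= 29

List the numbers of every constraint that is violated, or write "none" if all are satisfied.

(1) U - V = 20 - 26 = -6 — holds.
(2) W = 2 is even — holds.
(3) 4V + 3U = 4(26) + 3(20) = 164, not 162 — fails.
(4) W^2 + X^2 = 2^2 + 26^2 = 4 + 676 = 680 — holds.
(5) X = 26 lies in [24, 27] — holds.
(6) Z = 10 = 10 (first disjunct) — holds.
(7) U = 20 is not in {16, 21} — fails.
(8) 5T + 3U = 5(21) + 3(20) = 165, not 162 — fails.
(9) U = 20 = 20 (first disjunct) — holds.
(10) T = 21 ≠ 23 and U = 20 ≠ 17; both disjuncts false — fails.
(11) W = 2 > -1, so we need X ≤ 29; X = 26 ≤ 29 — holds.

Constraints 3, 7, 8, and 10 are violated.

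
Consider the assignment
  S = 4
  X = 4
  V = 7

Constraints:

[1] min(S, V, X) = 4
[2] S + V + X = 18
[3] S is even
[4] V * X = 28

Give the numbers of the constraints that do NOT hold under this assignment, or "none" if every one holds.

[1] min(4, 7, 4) = 4  holds
[2] S + V + X = 4 + 7 + 4 = 15, not 18  fails
[3] S = 4 is even  holds
[4] V * X = 7 * 4 = 28  holds

Constraint 2 does not hold.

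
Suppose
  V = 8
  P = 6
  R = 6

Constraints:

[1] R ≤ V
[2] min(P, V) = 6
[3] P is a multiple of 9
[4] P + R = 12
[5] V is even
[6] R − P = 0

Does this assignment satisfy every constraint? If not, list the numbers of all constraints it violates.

[1] R = 6, V = 8; 6 ≤ 8 — OK.
[2] min(6, 8) = 6 — OK.
[3] 6 = 9×0 + 6, so 9 does not divide 6 — violated.
[4] P + R = 6 + 6 = 12 — OK.
[5] V = 8 is even — OK.
[6] R − P = 6 − 6 = 0 — OK.

The assignment fails constraint 3.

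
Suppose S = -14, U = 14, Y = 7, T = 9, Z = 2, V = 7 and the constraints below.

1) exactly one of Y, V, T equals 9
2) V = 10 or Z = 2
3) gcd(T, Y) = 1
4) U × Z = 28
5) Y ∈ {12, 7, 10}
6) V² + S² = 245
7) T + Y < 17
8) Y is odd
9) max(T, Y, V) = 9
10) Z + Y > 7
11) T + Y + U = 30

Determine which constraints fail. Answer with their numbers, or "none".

None — every constraint holds.

1) Y=7, V=7, T=9; 1 of them equals 9 — satisfied.
2) V = 7 ≠ 10, but Z = 2 = 2 (second disjunct) — satisfied.
3) gcd(9, 7) = 1 — satisfied.
4) U × Z = 14 × 2 = 28 — satisfied.
5) Y = 7 is in {12, 7, 10} — satisfied.
6) V² + S² = 7² + (-14)² = 49 + 196 = 245 — satisfied.
7) T + Y = 9 + 7 = 16; 16 < 17 — satisfied.
8) Y = 7 is odd — satisfied.
9) max(9, 7, 7) = 9 — satisfied.
10) Z + Y = 2 + 7 = 9; 9 > 7 — satisfied.
11) T + Y + U = 9 + 7 + 14 = 30 — satisfied.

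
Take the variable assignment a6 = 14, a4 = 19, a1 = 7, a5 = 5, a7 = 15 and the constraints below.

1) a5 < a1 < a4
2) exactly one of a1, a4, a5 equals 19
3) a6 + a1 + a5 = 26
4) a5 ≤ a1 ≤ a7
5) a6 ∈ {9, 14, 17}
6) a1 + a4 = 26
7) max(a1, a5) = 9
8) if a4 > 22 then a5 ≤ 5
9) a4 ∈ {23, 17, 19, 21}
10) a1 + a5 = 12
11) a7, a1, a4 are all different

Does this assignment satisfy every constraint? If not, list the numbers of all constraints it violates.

1) values 5 < 7 < 19  holds
2) a1=7, a4=19, a5=5; 1 of them equals 19  holds
3) a6 + a1 + a5 = 14 + 7 + 5 = 26  holds
4) values 5 ≤ 7 ≤ 15  holds
5) a6 = 14 is in {9, 14, 17}  holds
6) a1 + a4 = 7 + 19 = 26  holds
7) max(7, 5) = 7, not 9  fails
8) a4 = 19, not > 22; antecedent false, conditional vacuously true  holds
9) a4 = 19 is in {23, 17, 19, 21}  holds
10) a1 + a5 = 7 + 5 = 12  holds
11) values 15, 7, 19 are pairwise distinct  holds

The assignment fails constraint 7.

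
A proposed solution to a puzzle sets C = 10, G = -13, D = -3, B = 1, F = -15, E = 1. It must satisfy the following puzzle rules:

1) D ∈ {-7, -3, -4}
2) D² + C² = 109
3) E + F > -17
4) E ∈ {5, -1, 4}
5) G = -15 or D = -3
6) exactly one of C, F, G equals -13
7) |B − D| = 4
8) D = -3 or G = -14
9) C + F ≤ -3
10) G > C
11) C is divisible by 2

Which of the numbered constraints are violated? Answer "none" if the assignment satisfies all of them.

1) D = -3 is in {-7, -3, -4} — satisfied.
2) D² + C² = (-3)² + 10² = 9 + 100 = 109 — satisfied.
3) E + F = 1 + (-15) = -14; -14 > -17 — satisfied.
4) E = 1 is not in {5, -1, 4} — violated.
5) G = -13 ≠ -15, but D = -3 = -3 (second disjunct) — satisfied.
6) C=10, F=-15, G=-13; 1 of them equals -13 — satisfied.
7) |1 − (-3)| = 4 — satisfied.
8) D = -3 = -3 (first disjunct) — satisfied.
9) C + F = 10 + (-15) = -5; -5 ≤ -3 — satisfied.
10) G = -13, C = 10; -13 ≤ 10 (want >) — violated.
11) 10 / 2 = 5, so 2 divides 10 — satisfied.

Constraints 4, 10 are violated.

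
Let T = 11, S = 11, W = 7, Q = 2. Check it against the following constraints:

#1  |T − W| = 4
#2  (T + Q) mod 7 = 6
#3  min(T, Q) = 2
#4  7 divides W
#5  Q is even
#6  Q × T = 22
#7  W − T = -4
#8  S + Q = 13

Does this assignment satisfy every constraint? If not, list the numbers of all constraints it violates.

Yes — all constraints hold.

#1 |11 − 7| = 4  yes
#2 T + Q = 13; 13 mod 7 = 6  yes
#3 min(11, 2) = 2  yes
#4 7 / 7 = 1, so 7 divides 7  yes
#5 Q = 2 is even  yes
#6 Q × T = 2 × 11 = 22  yes
#7 W − T = 7 − 11 = -4  yes
#8 S + Q = 11 + 2 = 13  yes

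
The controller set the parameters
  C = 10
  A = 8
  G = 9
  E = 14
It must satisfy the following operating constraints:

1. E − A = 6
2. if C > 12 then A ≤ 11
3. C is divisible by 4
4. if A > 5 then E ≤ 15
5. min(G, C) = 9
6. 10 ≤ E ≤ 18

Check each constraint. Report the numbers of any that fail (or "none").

1. E − A = 14 − 8 = 6  yes
2. C = 10, not > 12; antecedent false, conditional vacuously true  yes
3. 10 = 4×2 + 2, so 4 does not divide 10  no
4. A = 8 > 5, so we need E ≤ 15; E = 14 ≤ 15  yes
5. min(9, 10) = 9  yes
6. E = 14 lies in [10, 18]  yes

Constraint 3 is violated.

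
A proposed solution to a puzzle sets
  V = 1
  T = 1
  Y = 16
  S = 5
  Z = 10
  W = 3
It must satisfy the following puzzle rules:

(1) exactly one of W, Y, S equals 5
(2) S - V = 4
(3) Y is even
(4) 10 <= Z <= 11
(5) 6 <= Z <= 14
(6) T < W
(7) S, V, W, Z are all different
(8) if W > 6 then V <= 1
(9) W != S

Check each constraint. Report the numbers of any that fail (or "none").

(1) W=3, Y=16, S=5; 1 of them equals 5  yes
(2) S - V = 5 - 1 = 4  yes
(3) Y = 16 is even  yes
(4) Z = 10 lies in [10, 11]  yes
(5) Z = 10 lies in [6, 14]  yes
(6) T = 1, W = 3; 1 < 3  yes
(7) values 5, 1, 3, 10 are pairwise distinct  yes
(8) W = 3, not > 6; antecedent false, conditional vacuously true  yes
(9) W = 3, S = 5; distinct  yes

None — every constraint holds.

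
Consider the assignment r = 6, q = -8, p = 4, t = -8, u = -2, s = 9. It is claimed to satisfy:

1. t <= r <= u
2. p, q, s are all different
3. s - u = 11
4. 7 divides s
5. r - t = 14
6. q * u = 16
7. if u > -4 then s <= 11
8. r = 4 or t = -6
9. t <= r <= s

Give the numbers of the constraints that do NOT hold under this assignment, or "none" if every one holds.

The assignment fails constraints 1, 4, and 8.

1. values -8, 6, -2; r = 6 is not <= u = -2  ✗
2. values 4, -8, 9 are pairwise distinct  ✓
3. s - u = 9 - (-2) = 11  ✓
4. 9 = 7*1 + 2, so 7 does not divide 9  ✗
5. r - t = 6 - (-8) = 14  ✓
6. q * u = -8 * (-2) = 16  ✓
7. u = -2 > -4, so we need s ≤ 11; s = 9 ≤ 11  ✓
8. r = 6 ≠ 4 and t = -8 ≠ -6; both disjuncts false  ✗
9. values -8 <= 6 <= 9  ✓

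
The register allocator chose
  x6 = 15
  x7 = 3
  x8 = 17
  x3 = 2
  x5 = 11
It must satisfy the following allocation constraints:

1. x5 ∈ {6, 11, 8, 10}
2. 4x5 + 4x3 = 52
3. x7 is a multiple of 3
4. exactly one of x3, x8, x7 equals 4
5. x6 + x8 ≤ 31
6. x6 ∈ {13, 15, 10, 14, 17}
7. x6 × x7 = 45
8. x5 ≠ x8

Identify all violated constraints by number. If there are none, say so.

1. x5 = 11 is in {6, 11, 8, 10} — OK.
2. 4x5 + 4x3 = 4(11) + 4(2) = 52 — OK.
3. 3 / 3 = 1, so 3 divides 3 — OK.
4. x3=2, x8=17, x7=3; 0 of them equal 4, not exactly one — violated.
5. x6 + x8 = 15 + 17 = 32; 32 > 31, bound 31 not met — violated.
6. x6 = 15 is in {13, 15, 10, 14, 17} — OK.
7. x6 × x7 = 15 × 3 = 45 — OK.
8. x5 = 11, x8 = 17; distinct — OK.

The assignment fails constraints 4, 5.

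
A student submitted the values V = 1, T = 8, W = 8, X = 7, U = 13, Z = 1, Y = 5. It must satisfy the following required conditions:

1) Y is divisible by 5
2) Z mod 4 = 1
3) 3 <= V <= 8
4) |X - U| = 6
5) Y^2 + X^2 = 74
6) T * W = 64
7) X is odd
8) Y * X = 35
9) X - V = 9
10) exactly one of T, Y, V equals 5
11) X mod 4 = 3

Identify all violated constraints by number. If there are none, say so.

Violated: 3 and 9.

1) 5 / 5 = 1, so 5 divides 5 — OK.
2) 1 mod 4 = 1 — OK.
3) V = 1 is outside [3, 8] — violated.
4) |7 - 13| = 6 — OK.
5) Y^2 + X^2 = 5^2 + 7^2 = 25 + 49 = 74 — OK.
6) T * W = 8 * 8 = 64 — OK.
7) X = 7 is odd — OK.
8) Y * X = 5 * 7 = 35 — OK.
9) X - V = 7 - 1 = 6, not 9 — violated.
10) T=8, Y=5, V=1; 1 of them equals 5 — OK.
11) 7 mod 4 = 3 — OK.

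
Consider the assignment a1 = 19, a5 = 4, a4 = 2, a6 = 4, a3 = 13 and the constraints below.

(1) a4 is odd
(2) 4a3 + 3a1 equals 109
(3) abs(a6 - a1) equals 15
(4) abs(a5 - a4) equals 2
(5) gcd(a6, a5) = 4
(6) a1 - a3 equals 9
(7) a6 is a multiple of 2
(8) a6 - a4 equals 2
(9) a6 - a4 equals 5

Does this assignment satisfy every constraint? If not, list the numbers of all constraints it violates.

(1) a4 = 2 is even  false
(2) 4a3 + 3a1 = 4(13) + 3(19) = 109  true
(3) abs(4 - 19) = 15  true
(4) abs(4 - 2) = 2  true
(5) gcd(4, 4) = 4  true
(6) a1 - a3 = 19 - 13 = 6, not 9  false
(7) 4 / 2 = 2, so 2 divides 4  true
(8) a6 - a4 = 4 - 2 = 2  true
(9) a6 - a4 = 4 - 2 = 2, not 5  false

Violated: 1, 6, 9.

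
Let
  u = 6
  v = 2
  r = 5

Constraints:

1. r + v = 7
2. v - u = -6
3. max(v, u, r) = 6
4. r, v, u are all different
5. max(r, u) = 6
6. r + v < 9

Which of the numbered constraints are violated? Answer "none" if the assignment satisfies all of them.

Violated: 2.

1. r + v = 5 + 2 = 7 — satisfied.
2. v - u = 2 - 6 = -4, not -6 — violated.
3. max(2, 6, 5) = 6 — satisfied.
4. values 5, 2, 6 are pairwise distinct — satisfied.
5. max(5, 6) = 6 — satisfied.
6. r + v = 5 + 2 = 7; 7 < 9 — satisfied.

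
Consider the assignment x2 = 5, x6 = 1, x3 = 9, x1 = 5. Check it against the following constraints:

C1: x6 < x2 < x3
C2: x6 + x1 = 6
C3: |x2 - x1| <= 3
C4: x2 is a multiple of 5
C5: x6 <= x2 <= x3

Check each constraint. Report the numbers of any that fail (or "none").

Yes — all constraints hold.

C1: values 1 < 5 < 9  ✔
C2: x6 + x1 = 1 + 5 = 6  ✔
C3: |5 - 5| = 0; 0 ≤ 3  ✔
C4: 5 / 5 = 1, so 5 divides 5  ✔
C5: values 1 <= 5 <= 9  ✔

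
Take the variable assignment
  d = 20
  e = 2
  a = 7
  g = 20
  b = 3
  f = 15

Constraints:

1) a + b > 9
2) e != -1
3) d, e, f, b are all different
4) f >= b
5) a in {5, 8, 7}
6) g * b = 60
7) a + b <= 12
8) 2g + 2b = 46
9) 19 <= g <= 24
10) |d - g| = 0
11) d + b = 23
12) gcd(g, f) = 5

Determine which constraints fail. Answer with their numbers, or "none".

The assignment satisfies every constraint.

1) a + b = 7 + 3 = 10; 10 > 9 — holds.
2) e = 2, and 2 ≠ -1 — holds.
3) values 20, 2, 15, 3 are pairwise distinct — holds.
4) f = 15, b = 3; 15 ≥ 3 — holds.
5) a = 7 is in {5, 8, 7} — holds.
6) g * b = 20 * 3 = 60 — holds.
7) a + b = 7 + 3 = 10; 10 ≤ 12 — holds.
8) 2g + 2b = 2(20) + 2(3) = 46 — holds.
9) g = 20 lies in [19, 24] — holds.
10) |20 - 20| = 0 — holds.
11) d + b = 20 + 3 = 23 — holds.
12) gcd(20, 15) = 5 — holds.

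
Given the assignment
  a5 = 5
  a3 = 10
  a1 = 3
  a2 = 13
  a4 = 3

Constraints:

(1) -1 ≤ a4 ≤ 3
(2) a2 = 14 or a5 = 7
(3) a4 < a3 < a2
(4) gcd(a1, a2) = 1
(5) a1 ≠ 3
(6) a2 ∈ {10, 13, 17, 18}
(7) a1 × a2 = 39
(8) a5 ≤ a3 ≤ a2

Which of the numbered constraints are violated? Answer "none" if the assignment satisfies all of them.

Constraints 2 and 5 do not hold.

(1) a4 = 3 lies in [-1, 3] — holds.
(2) a2 = 13 ≠ 14 and a5 = 5 ≠ 7; both disjuncts false — fails.
(3) values 3 < 10 < 13 — holds.
(4) gcd(3, 13) = 1 — holds.
(5) a1 = 3, but 3 is required to differ — fails.
(6) a2 = 13 is in {10, 13, 17, 18} — holds.
(7) a1 × a2 = 3 × 13 = 39 — holds.
(8) values 5 ≤ 10 ≤ 13 — holds.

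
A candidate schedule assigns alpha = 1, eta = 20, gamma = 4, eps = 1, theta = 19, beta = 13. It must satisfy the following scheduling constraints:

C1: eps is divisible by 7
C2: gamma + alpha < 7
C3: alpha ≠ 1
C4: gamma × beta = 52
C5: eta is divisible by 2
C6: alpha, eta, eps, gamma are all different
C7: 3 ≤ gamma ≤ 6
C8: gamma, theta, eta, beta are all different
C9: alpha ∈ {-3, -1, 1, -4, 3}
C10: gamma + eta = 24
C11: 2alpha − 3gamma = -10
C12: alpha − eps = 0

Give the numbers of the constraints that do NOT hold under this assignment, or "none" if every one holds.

Constraints 1, 3, and 6 are violated.

C1: 1 = 7×0 + 1, so 7 does not divide 1  fails
C2: gamma + alpha = 4 + 1 = 5; 5 < 7  holds
C3: alpha = 1, but 1 is required to differ  fails
C4: gamma × beta = 4 × 13 = 52  holds
C5: 20 / 2 = 10, so 2 divides 20  holds
C6: alpha = eps = 1, not all different  fails
C7: gamma = 4 lies in [3, 6]  holds
C8: values 4, 19, 20, 13 are pairwise distinct  holds
C9: alpha = 1 is in {-3, -1, 1, -4, 3}  holds
C10: gamma + eta = 4 + 20 = 24  holds
C11: 2alpha − 3gamma = 2(1) − 3(4) = -10  holds
C12: alpha − eps = 1 − 1 = 0  holds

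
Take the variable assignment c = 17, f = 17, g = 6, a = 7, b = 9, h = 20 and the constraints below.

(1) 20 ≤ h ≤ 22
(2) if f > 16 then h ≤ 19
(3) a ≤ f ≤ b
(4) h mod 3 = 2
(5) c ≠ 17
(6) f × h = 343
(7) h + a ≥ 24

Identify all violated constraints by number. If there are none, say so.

No — constraints 2, 3, 5, 6 are not satisfied.

(1) h = 20 lies in [20, 22]  ✓
(2) f = 17 > 16, so we need h ≤ 19; but h = 20 > 19  ✗
(3) values 7, 17, 9; f = 17 is not ≤ b = 9  ✗
(4) 20 mod 3 = 2  ✓
(5) c = 17, but 17 is required to differ  ✗
(6) f × h = 17 × 20 = 340, not 343  ✗
(7) h + a = 20 + 7 = 27; 27 ≥ 24  ✓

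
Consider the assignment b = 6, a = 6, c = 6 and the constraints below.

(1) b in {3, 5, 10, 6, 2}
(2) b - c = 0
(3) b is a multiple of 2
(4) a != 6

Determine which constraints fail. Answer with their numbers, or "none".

Violated: 4.

(1) b = 6 is in {3, 5, 10, 6, 2} — holds.
(2) b - c = 6 - 6 = 0 — holds.
(3) 6 / 2 = 3, so 2 divides 6 — holds.
(4) a = 6, but 6 is required to differ — fails.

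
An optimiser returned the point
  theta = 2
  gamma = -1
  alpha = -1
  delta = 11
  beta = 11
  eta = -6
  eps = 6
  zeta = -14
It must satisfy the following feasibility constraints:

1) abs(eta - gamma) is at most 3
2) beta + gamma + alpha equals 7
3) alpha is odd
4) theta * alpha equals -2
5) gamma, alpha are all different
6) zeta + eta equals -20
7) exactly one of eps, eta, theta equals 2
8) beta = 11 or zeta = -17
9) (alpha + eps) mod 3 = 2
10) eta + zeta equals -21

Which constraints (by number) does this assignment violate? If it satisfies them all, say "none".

Violated: 1, 2, 5, and 10.

1) abs(-6 - (-1)) = 5; 5 > 3, exceeds bound 3 — fails.
2) beta + gamma + alpha = 11 + (-1) + (-1) = 9, not 7 — fails.
3) alpha = -1 is odd — holds.
4) theta * alpha = 2 * (-1) = -2 — holds.
5) gamma = alpha = -1, not all different — fails.
6) zeta + eta = -14 + (-6) = -20 — holds.
7) eps=6, eta=-6, theta=2; 1 of them equals 2 — holds.
8) beta = 11 = 11 (first disjunct) — holds.
9) alpha + eps = 5; 5 mod 3 = 2 — holds.
10) eta + zeta = -6 + (-14) = -20, not -21 — fails.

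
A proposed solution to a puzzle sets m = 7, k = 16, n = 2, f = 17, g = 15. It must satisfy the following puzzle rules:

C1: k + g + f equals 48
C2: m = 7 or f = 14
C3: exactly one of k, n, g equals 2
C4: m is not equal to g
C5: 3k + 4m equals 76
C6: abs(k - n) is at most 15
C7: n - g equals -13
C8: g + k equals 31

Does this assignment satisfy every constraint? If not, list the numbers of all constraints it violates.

C1: k + g + f = 16 + 15 + 17 = 48  holds
C2: m = 7 = 7 (first disjunct)  holds
C3: k=16, n=2, g=15; 1 of them equals 2  holds
C4: m = 7, g = 15; distinct  holds
C5: 3k + 4m = 3(16) + 4(7) = 76  holds
C6: abs(16 - 2) = 14; 14 ≤ 15  holds
C7: n - g = 2 - 15 = -13  holds
C8: g + k = 15 + 16 = 31  holds

All constraints are satisfied.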